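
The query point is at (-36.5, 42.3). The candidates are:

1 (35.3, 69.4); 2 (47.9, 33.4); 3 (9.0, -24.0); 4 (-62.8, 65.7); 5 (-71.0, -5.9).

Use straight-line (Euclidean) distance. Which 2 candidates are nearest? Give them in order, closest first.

Distances from (-36.5, 42.3):
1: √((71.8)² + (27.1)²) = √(5155.240 + 734.410) = 76.7
2: √((84.4)² + (-8.9)²) = √(7123.360 + 79.210) = 84.9
3: √((45.5)² + (-66.3)²) = √(2070.250 + 4395.690) = 80.4
4: √((-26.3)² + (23.4)²) = √(691.690 + 547.560) = 35.2
5: √((-34.5)² + (-48.2)²) = √(1190.250 + 2323.240) = 59.3
Sorted: 4 (35.2) < 5 (59.3) < 1 (76.7) < 3 (80.4) < …

4, 5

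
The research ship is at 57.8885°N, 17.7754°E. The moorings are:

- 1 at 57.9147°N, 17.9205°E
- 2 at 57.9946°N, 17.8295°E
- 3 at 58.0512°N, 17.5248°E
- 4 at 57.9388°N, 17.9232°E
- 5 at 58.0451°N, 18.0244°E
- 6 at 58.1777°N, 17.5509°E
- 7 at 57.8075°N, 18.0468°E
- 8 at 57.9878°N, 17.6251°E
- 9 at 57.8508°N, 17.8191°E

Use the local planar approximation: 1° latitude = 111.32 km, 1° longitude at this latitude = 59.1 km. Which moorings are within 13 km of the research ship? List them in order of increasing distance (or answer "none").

Distances from 57.8885°N, 17.7754°E:
1: 9.0578 km
2: 12.2362 km
3: 23.3963 km
4: 10.3756 km
5: 22.8135 km
6: 34.8206 km
7: 18.4005 km
8: 14.1808 km
9: 4.9278 km
Threshold 13 km: 9 (4.9278 km), 1 (9.0578 km), 4 (10.3756 km), 2 (12.2362 km) are within range.

9, 1, 4, 2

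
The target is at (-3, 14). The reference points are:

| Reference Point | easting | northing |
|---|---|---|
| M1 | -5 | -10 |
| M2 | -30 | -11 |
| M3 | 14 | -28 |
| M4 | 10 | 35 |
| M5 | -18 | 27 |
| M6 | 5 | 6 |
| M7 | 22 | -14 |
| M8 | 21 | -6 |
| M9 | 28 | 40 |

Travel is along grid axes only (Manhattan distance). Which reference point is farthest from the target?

Distances from (-3, 14):
M1: |-2| + |-24| = 2 + 24 = 26
M2: |-27| + |-25| = 27 + 25 = 52
M3: |17| + |-42| = 17 + 42 = 59
M4: |13| + |21| = 13 + 21 = 34
M5: |-15| + |13| = 15 + 13 = 28
M6: |8| + |-8| = 8 + 8 = 16
M7: |25| + |-28| = 25 + 28 = 53
M8: |24| + |-20| = 24 + 20 = 44
M9: |31| + |26| = 31 + 26 = 57
Maximum: M3 at 59.

M3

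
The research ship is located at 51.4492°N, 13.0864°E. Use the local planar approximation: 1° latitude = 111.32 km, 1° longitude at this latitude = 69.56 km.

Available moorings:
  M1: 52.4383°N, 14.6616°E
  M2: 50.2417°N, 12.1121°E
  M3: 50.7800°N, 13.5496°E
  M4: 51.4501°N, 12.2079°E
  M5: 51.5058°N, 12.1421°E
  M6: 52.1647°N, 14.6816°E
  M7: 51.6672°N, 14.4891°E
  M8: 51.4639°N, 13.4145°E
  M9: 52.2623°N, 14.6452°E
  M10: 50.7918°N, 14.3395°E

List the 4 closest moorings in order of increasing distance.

Distances from 51.4492°N, 13.0864°E:
M1: √((0.9891·111.32)² + (1.5752·69.56)²) = √(12123.466006 + 12005.784757) = 155.3359 km
M2: √((-1.2075·111.32)² + (-0.9743·69.56)²) = √(18068.440677 + 4593.085732) = 150.5375 km
M3: √((-0.6692·111.32)² + (0.4632·69.56)²) = √(5549.556278 + 1038.140773) = 81.1646 km
M4: √((0.0009·111.32)² + (-0.8785·69.56)²) = √(0.010038 + 3734.243884) = 61.1085 km
M5: √((0.0566·111.32)² + (-0.9443·69.56)²) = √(39.698972 + 4314.585961) = 65.9870 km
M6: √((0.7155·111.32)² + (1.5952·69.56)²) = √(6344.036478 + 12312.590300) = 136.5893 km
M7: √((0.2180·111.32)² + (1.4027·69.56)²) = √(588.924175 + 9520.258497) = 100.5444 km
M8: √((0.0147·111.32)² + (0.3281·69.56)²) = √(2.677818 + 520.872714) = 22.8812 km
M9: √((0.8131·111.32)² + (1.5588·69.56)²) = √(8192.837056 + 11757.092658) = 141.2442 km
M10: √((-0.6574·111.32)² + (1.2531·69.56)²) = √(5355.571168 + 7597.848099) = 113.8131 km
Sorted: M8 (22.8812 km) < M4 (61.1085 km) < M5 (65.9870 km) < M3 (81.1646 km) < M7 (100.5444 km) < M10 (113.8131 km) < …

M8, M4, M5, M3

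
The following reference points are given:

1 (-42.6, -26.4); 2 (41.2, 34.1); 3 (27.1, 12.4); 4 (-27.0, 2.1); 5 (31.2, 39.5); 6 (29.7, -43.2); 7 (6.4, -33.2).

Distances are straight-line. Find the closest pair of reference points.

2 and 5

Pairwise distances:
2–5: 11.4
6–7: 25.4
2–3: 25.9
3–5: 27.4
1–4: 32.5
4–7: 48.6
1–7: 49.5
3–7: 50.1
3–4: 55.1
3–6: 55.7
4–5: 69.2
4–6: 72.6
1–6: 74.2
2–4: 75.3
2–7: 75.8
5–7: 76.8
2–6: 78.2
1–3: 79.8
5–6: 82.7
1–5: 98.9
1–2: 103.4
Closest pair: 2–5 at 11.4.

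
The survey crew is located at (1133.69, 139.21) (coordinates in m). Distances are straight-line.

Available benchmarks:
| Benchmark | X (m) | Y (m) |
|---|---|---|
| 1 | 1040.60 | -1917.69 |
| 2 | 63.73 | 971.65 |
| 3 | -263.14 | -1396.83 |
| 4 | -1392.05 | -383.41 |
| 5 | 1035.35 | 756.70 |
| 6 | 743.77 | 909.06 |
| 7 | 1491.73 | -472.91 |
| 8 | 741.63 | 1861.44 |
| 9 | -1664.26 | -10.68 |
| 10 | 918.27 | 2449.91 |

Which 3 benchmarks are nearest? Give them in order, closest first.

Distances from (1133.69, 139.21):
1: √((-93.09)² + (-2056.90)²) = √(8665.7481 + 4230837.6100) = 2059.01 m
2: √((-1069.96)² + (832.44)²) = √(1144814.4016 + 692956.3536) = 1355.64 m
3: √((-1396.83)² + (-1536.04)²) = √(1951134.0489 + 2359418.8816) = 2076.19 m
4: √((-2525.74)² + (-522.62)²) = √(6379362.5476 + 273131.6644) = 2579.24 m
5: √((-98.34)² + (617.49)²) = √(9670.7556 + 381293.9001) = 625.27 m
6: √((-389.92)² + (769.85)²) = √(152037.6064 + 592669.0225) = 862.96 m
7: √((358.04)² + (-612.12)²) = √(128192.6416 + 374690.8944) = 709.14 m
8: √((-392.06)² + (1722.23)²) = √(153711.0436 + 2966076.1729) = 1766.29 m
9: √((-2797.95)² + (-149.89)²) = √(7828524.2025 + 22467.0121) = 2801.96 m
10: √((-215.42)² + (2310.70)²) = √(46405.7764 + 5339334.4900) = 2320.72 m
Sorted: 5 (625.27 m) < 7 (709.14 m) < 6 (862.96 m) < 2 (1355.64 m) < 8 (1766.29 m) < …

5, 7, 6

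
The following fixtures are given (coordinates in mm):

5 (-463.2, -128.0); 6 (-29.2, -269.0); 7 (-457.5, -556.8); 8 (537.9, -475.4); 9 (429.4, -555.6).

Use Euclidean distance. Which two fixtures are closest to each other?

Pairwise distances:
5–6: 456.3 mm
5–7: 428.8 mm
5–8: 1059.7 mm
5–9: 989.7 mm
6–7: 516.0 mm
6–8: 603.5 mm
6–9: 540.8 mm
7–8: 998.7 mm
7–9: 886.9 mm
8–9: 134.9 mm
Closest pair: 8–9 at 134.9 mm.

8 and 9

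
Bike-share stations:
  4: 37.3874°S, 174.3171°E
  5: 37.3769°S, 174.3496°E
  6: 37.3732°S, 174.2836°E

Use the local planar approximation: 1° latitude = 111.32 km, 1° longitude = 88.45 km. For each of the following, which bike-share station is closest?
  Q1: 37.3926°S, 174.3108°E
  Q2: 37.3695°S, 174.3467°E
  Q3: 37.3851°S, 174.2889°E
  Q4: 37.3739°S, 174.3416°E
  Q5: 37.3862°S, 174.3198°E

Q1 at 37.3926°S, 174.3108°E:
  4: 0.8035 km
  5: 3.8513 km
  6: 3.2330 km
  → nearest: 4 (0.8035 km)
Q2 at 37.3695°S, 174.3467°E:
  4: 3.2902 km
  5: 0.8628 km
  6: 5.5964 km
  → nearest: 5 (0.8628 km)
Q3 at 37.3851°S, 174.2889°E:
  4: 2.5074 km
  5: 5.4460 km
  6: 1.4052 km
  → nearest: 6 (1.4052 km)
Q4 at 37.3739°S, 174.3416°E:
  4: 2.6371 km
  5: 0.7824 km
  6: 5.1307 km
  → nearest: 5 (0.7824 km)
Q5 at 37.3862°S, 174.3198°E:
  4: 0.2736 km
  5: 2.8318 km
  6: 3.5137 km
  → nearest: 4 (0.2736 km)

Q1→4; Q2→5; Q3→6; Q4→5; Q5→4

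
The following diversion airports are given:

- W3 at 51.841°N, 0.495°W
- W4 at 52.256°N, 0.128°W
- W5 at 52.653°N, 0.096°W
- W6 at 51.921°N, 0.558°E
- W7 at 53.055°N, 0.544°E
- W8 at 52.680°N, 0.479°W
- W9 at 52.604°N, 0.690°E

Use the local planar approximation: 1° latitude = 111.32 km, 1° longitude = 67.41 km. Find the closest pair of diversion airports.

W5 and W8

Pairwise distances:
W3–W4: √((0.415·111.32)² + (0.367·67.41)²) = √(2134.23672 + 612.04138) = 52.405 km
W3–W5: √((0.812·111.32)² + (0.399·67.41)²) = √(8170.68474 + 723.42655) = 94.309 km
W3–W6: √((0.080·111.32)² + (1.053·67.41)²) = √(79.30971 + 5038.54796) = 71.539 km
W3–W7: √((1.214·111.32)² + (1.039·67.41)²) = √(18263.48990 + 4905.46012) = 152.214 km
W3–W8: √((0.839·111.32)² + (0.016·67.41)²) = √(8723.08927 + 1.16329) = 93.404 km
W3–W9: √((0.763·111.32)² + (1.185·67.41)²) = √(7214.32115 + 6380.95020) = 116.599 km
W4–W5: √((0.397·111.32)² + (0.032·67.41)²) = √(1953.11317 + 4.65317) = 44.247 km
W4–W6: √((-0.335·111.32)² + (0.686·67.41)²) = √(1390.70818 + 2138.43910) = 59.407 km
W4–W7: √((0.799·111.32)² + (0.672·67.41)²) = √(7911.15610 + 2052.04651) = 99.816 km
W4–W8: √((0.424·111.32)² + (-0.351·67.41)²) = √(2227.80979 + 559.83866) = 52.798 km
W4–W9: √((0.348·111.32)² + (0.818·67.41)²) = √(1500.73801 + 3040.57179) = 67.389 km
W5–W6: √((-0.732·111.32)² + (0.654·67.41)²) = √(6640.00731 + 1943.58774) = 92.648 km
W5–W7: √((0.402·111.32)² + (0.640·67.41)²) = √(2002.61978 + 1861.26668) = 62.160 km
W5–W8: √((0.027·111.32)² + (-0.383·67.41)²) = √(9.03387 + 666.57067) = 25.992 km
W5–W9: √((-0.049·111.32)² + (0.786·67.41)²) = √(29.75353 + 2807.33181) = 53.264 km
W6–W7: √((1.134·111.32)² + (-0.014·67.41)²) = √(15935.74987 + 0.89065) = 126.240 km
W6–W8: √((0.759·111.32)² + (-1.037·67.41)²) = √(7138.87779 + 4886.59298) = 109.661 km
W6–W9: √((0.683·111.32)² + (0.132·67.41)²) = √(5780.79812 + 79.17654) = 76.550 km
W7–W8: √((-0.375·111.32)² + (-1.023·67.41)²) = √(1742.64502 + 4755.54091) = 80.611 km
W7–W9: √((-0.451·111.32)² + (0.146·67.41)²) = √(2520.57416 + 96.86221) = 51.161 km
W8–W9: √((-0.076·111.32)² + (1.169·67.41)²) = √(71.57701 + 6209.80091) = 79.255 km
Closest pair: W5–W8 at 25.992 km.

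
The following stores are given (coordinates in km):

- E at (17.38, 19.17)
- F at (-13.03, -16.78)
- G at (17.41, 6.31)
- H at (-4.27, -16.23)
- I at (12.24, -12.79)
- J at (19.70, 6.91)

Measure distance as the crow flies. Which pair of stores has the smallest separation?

Pairwise distances:
G–J: 2.37 km
F–H: 8.78 km
E–J: 12.48 km
E–G: 12.86 km
H–I: 16.86 km
G–I: 19.79 km
I–J: 21.07 km
F–I: 25.58 km
G–H: 31.27 km
E–I: 32.37 km
H–J: 33.32 km
F–G: 38.21 km
F–J: 40.40 km
E–H: 41.50 km
E–F: 47.09 km
Closest pair: G–J at 2.37 km.

G and J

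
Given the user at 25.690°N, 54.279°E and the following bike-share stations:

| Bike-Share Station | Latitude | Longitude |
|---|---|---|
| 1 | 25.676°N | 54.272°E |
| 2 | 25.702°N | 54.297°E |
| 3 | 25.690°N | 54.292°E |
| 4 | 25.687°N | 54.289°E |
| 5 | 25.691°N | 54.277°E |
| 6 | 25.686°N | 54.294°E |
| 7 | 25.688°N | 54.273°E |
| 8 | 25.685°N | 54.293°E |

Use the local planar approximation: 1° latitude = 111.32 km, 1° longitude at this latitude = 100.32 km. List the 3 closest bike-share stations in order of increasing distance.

Distances from 25.690°N, 54.279°E:
1: √((-0.014·111.32)² + (-0.007·100.32)²) = √(2.42886 + 0.49314) = 1.709 km
2: √((0.012·111.32)² + (0.018·100.32)²) = √(1.78447 + 3.26077) = 2.246 km
3: √((0.000·111.32)² + (0.013·100.32)²) = √(0.00000 + 1.70083) = 1.304 km
4: √((-0.003·111.32)² + (0.010·100.32)²) = √(0.11153 + 1.00641) = 1.057 km
5: √((0.001·111.32)² + (-0.002·100.32)²) = √(0.01239 + 0.04026) = 0.229 km
6: √((-0.004·111.32)² + (0.015·100.32)²) = √(0.19827 + 2.26442) = 1.569 km
7: √((-0.002·111.32)² + (-0.006·100.32)²) = √(0.04957 + 0.36231) = 0.642 km
8: √((-0.005·111.32)² + (0.014·100.32)²) = √(0.30980 + 1.97256) = 1.511 km
Sorted: 5 (0.229 km) < 7 (0.642 km) < 4 (1.057 km) < 3 (1.304 km) < 8 (1.511 km) < …

5, 7, 4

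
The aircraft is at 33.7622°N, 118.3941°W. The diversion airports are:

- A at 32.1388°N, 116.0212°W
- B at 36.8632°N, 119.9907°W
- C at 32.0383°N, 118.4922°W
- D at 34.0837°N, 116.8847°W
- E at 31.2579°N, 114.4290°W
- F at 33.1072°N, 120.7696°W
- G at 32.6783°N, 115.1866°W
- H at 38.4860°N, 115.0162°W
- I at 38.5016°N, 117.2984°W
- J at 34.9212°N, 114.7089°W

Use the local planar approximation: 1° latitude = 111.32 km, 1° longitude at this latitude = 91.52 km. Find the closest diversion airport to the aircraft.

Distances from 33.7622°N, 118.3941°W:
A: 282.5251 km
B: 374.8555 km
C: 192.1145 km
D: 142.7012 km
E: 457.6066 km
F: 229.3072 km
G: 317.3809 km
H: 609.9940 km
I: 537.0354 km
J: 361.1050 km
Minimum: D at 142.7012 km.

D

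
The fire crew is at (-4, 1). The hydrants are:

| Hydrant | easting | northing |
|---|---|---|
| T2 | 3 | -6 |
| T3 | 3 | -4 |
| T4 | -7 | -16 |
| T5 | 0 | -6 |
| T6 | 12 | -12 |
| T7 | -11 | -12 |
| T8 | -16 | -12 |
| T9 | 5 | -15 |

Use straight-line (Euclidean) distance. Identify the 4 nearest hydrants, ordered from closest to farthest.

Distances from (-4, 1):
T2: 9.9
T3: 8.6
T4: 17.3
T5: 8.1
T6: 20.6
T7: 14.8
T8: 17.7
T9: 18.4
Sorted: T5 (8.1) < T3 (8.6) < T2 (9.9) < T7 (14.8) < T4 (17.3) < T8 (17.7) < …

T5, T3, T2, T7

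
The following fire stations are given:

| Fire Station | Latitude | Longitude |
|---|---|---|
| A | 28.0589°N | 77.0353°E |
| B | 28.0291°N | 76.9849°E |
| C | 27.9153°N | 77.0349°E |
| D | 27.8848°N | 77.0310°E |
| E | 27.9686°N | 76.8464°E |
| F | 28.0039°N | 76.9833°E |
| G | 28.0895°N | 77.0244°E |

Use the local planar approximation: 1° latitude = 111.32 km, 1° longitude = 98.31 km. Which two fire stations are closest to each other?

B and F

Pairwise distances:
A–B: √((-0.0298·111.32)² + (-0.0504·98.31)²) = √(11.004718 + 24.550281) = 5.9628 km
A–C: √((-0.1436·111.32)² + (-0.0004·98.31)²) = √(255.537873 + 0.001546) = 15.9856 km
A–D: √((-0.1741·111.32)² + (-0.0043·98.31)²) = √(375.615874 + 0.178703) = 19.3854 km
A–E: √((-0.0903·111.32)² + (-0.1889·98.31)²) = √(101.046644 + 344.873090) = 21.1168 km
A–F: √((-0.0550·111.32)² + (-0.0520·98.31)²) = √(37.486231 + 26.133771) = 7.9762 km
A–G: √((0.0306·111.32)² + (-0.0109·98.31)²) = √(11.603506 + 1.148282) = 3.5710 km
B–C: √((-0.1138·111.32)² + (0.0500·98.31)²) = √(160.483697 + 24.162140) = 13.5884 km
B–D: √((-0.1443·111.32)² + (0.0461·98.31)²) = √(258.035261 + 20.539849) = 16.6906 km
B–E: √((-0.0605·111.32)² + (-0.1385·98.31)²) = √(45.358339 + 185.393686) = 15.1905 km
B–F: √((-0.0252·111.32)² + (-0.0016·98.31)²) = √(7.869506 + 0.024742) = 2.8097 km
B–G: √((0.0604·111.32)² + (0.0395·98.31)²) = √(45.208518 + 15.079592) = 7.7645 km
C–D: √((-0.0305·111.32)² + (-0.0039·98.31)²) = √(11.527790 + 0.147002) = 3.4168 km
C–E: √((0.0533·111.32)² + (-0.1885·98.31)²) = √(35.204713 + 343.414083) = 19.4581 km
C–F: √((0.0886·111.32)² + (-0.0516·98.31)²) = √(97.277822 + 25.733259) = 11.0910 km
C–G: √((0.1742·111.32)² + (-0.0105·98.31)²) = √(376.047492 + 1.065550) = 19.4194 km
D–E: √((0.0838·111.32)² + (-0.1846·98.31)²) = √(87.023076 + 329.350848) = 20.4052 km
D–F: √((0.1191·111.32)² + (-0.0477·98.31)²) = √(175.780185 + 21.990350) = 14.0631 km
D–G: √((0.2047·111.32)² + (-0.0066·98.31)²) = √(519.256666 + 0.421001) = 22.7964 km
E–F: √((0.0353·111.32)² + (0.1369·98.31)²) = √(15.441725 + 181.134964) = 14.0206 km
E–G: √((0.1209·111.32)² + (0.1780·98.31)²) = √(181.133591 + 306.221301) = 22.0761 km
F–G: √((0.0856·111.32)² + (0.0411·98.31)²) = √(90.801689 + 16.325972) = 10.3502 km
Closest pair: B–F at 2.8097 km.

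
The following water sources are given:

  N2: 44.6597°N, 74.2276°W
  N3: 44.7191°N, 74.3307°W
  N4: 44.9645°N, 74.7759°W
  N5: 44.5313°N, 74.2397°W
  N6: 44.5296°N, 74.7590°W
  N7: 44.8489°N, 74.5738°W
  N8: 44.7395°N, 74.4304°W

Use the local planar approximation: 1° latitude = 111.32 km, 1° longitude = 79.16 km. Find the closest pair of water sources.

Pairwise distances:
N2–N3: √((0.0594·111.32)² + (-0.1031·79.16)²) = √(43.723940 + 66.608385) = 10.5039 km
N2–N4: √((0.3048·111.32)² + (-0.5483·79.16)²) = √(1151.267701 + 1883.857562) = 55.0920 km
N2–N5: √((-0.1284·111.32)² + (-0.0121·79.16)²) = √(204.303799 + 0.917450) = 14.3255 km
N2–N6: √((-0.1301·111.32)² + (-0.5314·79.16)²) = √(209.749526 + 1769.516723) = 44.4889 km
N2–N7: √((0.1892·111.32)² + (-0.3462·79.16)²) = √(443.597060 + 751.044549) = 34.5636 km
N2–N8: √((0.0798·111.32)² + (-0.2028·79.16)²) = √(78.913658 + 257.719614) = 18.3476 km
N3–N4: √((0.2454·111.32)² + (-0.4452·79.16)²) = √(746.269190 + 1242.000819) = 44.5900 km
N3–N5: √((-0.1878·111.32)² + (0.0910·79.16)²) = √(437.056488 + 51.891277) = 22.1122 km
N3–N6: √((-0.1895·111.32)² + (-0.4283·79.16)²) = √(445.004932 + 1149.496676) = 39.9312 km
N3–N7: √((0.1298·111.32)² + (-0.2431·79.16)²) = √(208.783311 + 370.323684) = 24.0646 km
N3–N8: √((0.0204·111.32)² + (-0.0997·79.16)²) = √(5.157114 + 62.287642) = 8.2125 km
N4–N5: √((-0.4332·111.32)² + (0.5362·79.16)²) = √(2325.537201 + 1801.628280) = 64.2430 km
N4–N6: √((-0.4349·111.32)² + (0.0169·79.16)²) = √(2343.825153 + 1.789720) = 48.4315 km
N4–N7: √((-0.1156·111.32)² + (0.2021·79.16)²) = √(165.600660 + 255.943555) = 20.5315 km
N4–N8: √((-0.2250·111.32)² + (0.3455·79.16)²) = √(627.352209 + 748.010466) = 37.0859 km
N5–N6: √((-0.0017·111.32)² + (-0.5193·79.16)²) = √(0.035813 + 1689.850234) = 41.1082 km
N5–N7: √((0.3176·111.32)² + (-0.3341·79.16)²) = √(1249.992430 + 699.462639) = 44.1526 km
N5–N8: √((0.2082·111.32)² + (-0.1907·79.16)²) = √(537.165171 + 227.883540) = 27.6595 km
N6–N7: √((0.3193·111.32)² + (0.1852·79.16)²) = √(1263.409774 + 214.928266) = 38.4492 km
N6–N8: √((0.2099·111.32)² + (0.3286·79.16)²) = √(545.973134 + 676.622895) = 34.9656 km
N7–N8: √((-0.1094·111.32)² + (0.1434·79.16)²) = √(148.313621 + 128.857551) = 16.6485 km
Closest pair: N3–N8 at 8.2125 km.

N3 and N8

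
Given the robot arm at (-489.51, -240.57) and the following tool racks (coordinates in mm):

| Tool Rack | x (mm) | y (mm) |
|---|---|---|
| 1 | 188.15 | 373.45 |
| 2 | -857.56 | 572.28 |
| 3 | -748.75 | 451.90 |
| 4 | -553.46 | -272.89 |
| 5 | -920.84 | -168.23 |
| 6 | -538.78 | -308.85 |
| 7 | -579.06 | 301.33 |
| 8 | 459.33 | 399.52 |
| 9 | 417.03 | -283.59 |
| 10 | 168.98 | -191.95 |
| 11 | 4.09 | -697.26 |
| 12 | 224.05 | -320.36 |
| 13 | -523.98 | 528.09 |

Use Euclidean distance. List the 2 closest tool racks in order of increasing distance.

4, 6

Distances from (-489.51, -240.57):
1: 914.46 mm
2: 892.29 mm
3: 739.41 mm
4: 71.65 mm
5: 437.35 mm
6: 84.20 mm
7: 549.25 mm
8: 1144.56 mm
9: 907.56 mm
10: 660.28 mm
11: 672.46 mm
12: 718.01 mm
13: 769.43 mm
Sorted: 4 (71.65 mm) < 6 (84.20 mm) < 5 (437.35 mm) < 7 (549.25 mm) < …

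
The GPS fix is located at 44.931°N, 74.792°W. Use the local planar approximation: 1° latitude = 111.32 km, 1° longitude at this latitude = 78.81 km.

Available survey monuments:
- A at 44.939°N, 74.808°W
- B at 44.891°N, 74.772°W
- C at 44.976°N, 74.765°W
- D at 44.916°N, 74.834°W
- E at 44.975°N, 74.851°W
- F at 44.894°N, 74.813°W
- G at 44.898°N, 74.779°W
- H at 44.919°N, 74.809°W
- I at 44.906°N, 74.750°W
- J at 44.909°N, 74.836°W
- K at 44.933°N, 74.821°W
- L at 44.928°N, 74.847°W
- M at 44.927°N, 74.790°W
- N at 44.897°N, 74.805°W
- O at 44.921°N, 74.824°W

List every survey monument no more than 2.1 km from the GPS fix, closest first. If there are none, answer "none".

Distances from 44.931°N, 74.792°W:
A: 1.544 km
B: 4.724 km
C: 5.443 km
D: 3.707 km
E: 6.754 km
F: 4.439 km
G: 3.814 km
H: 1.892 km
I: 4.325 km
J: 4.245 km
K: 2.296 km
L: 4.347 km
M: 0.472 km
N: 3.921 km
O: 2.757 km
Threshold 2.1 km: M (0.472 km), A (1.544 km), H (1.892 km) are within range.

M, A, H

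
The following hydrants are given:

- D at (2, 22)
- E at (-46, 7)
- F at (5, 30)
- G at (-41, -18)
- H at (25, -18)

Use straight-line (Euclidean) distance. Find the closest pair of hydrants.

Pairwise distances:
D–E: 50.3
D–F: 8.5
D–G: 58.7
D–H: 46.1
E–F: 55.9
E–G: 25.5
E–H: 75.3
F–G: 66.5
F–H: 52.0
G–H: 66.0
Closest pair: D–F at 8.5.

D and F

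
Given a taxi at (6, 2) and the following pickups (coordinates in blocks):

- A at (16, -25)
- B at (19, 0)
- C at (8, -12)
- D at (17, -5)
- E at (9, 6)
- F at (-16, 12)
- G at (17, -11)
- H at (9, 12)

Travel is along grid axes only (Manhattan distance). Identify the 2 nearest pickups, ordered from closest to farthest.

E, H

Distances from (6, 2):
A: 37 blocks
B: 15 blocks
C: 16 blocks
D: 18 blocks
E: 7 blocks
F: 32 blocks
G: 24 blocks
H: 13 blocks
Sorted: E (7 blocks) < H (13 blocks) < B (15 blocks) < C (16 blocks) < …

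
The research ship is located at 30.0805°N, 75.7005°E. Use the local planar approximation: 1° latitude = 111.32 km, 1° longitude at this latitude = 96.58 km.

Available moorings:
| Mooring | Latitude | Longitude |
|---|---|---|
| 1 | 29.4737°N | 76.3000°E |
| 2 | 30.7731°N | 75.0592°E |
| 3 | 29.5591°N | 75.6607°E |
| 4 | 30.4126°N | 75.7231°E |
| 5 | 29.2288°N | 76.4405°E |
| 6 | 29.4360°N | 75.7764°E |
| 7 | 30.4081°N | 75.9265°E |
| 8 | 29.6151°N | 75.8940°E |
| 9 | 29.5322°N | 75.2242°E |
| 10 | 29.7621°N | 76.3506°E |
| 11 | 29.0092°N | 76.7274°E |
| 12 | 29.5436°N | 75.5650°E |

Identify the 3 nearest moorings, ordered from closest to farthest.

4, 7, 8

Distances from 30.0805°N, 75.7005°E:
1: √((-0.6068·111.32)² + (0.5995·96.58)²) = √(4562.864159 + 3352.376418) = 88.9676 km
2: √((0.6926·111.32)² + (-0.6413·96.58)²) = √(5944.445774 + 3836.161496) = 98.8970 km
3: √((-0.5214·111.32)² + (-0.0398·96.58)²) = √(3368.902553 + 14.775444) = 58.1694 km
4: √((0.3321·111.32)² + (0.0226·96.58)²) = √(1366.734466 + 4.764214) = 37.0338 km
5: √((-0.8517·111.32)² + (0.7400·96.58)²) = √(8989.171989 + 5107.846549) = 118.7309 km
6: √((-0.6445·111.32)² + (0.0759·96.58)²) = √(5147.451208 + 53.735087) = 72.1193 km
7: √((0.3276·111.32)² + (0.2260·96.58)²) = √(1329.946533 + 476.421421) = 42.5014 km
8: √((-0.4654·111.32)² + (0.1935·96.58)²) = √(2684.102850 + 349.249941) = 55.0759 km
9: √((-0.5483·111.32)² + (-0.4763·96.58)²) = √(3725.485583 + 2116.096969) = 76.4302 km
10: √((-0.3184·111.32)² + (0.6501·96.58)²) = √(1256.297552 + 3942.164423) = 72.1004 km
11: √((-1.0713·111.32)² + (1.0269·96.58)²) = √(14222.259717 + 9836.276081) = 155.1081 km
12: √((-0.5369·111.32)² + (-0.1355·96.58)²) = √(3572.178920 + 171.258838) = 61.1836 km
Sorted: 4 (37.0338 km) < 7 (42.5014 km) < 8 (55.0759 km) < 3 (58.1694 km) < 12 (61.1836 km) < …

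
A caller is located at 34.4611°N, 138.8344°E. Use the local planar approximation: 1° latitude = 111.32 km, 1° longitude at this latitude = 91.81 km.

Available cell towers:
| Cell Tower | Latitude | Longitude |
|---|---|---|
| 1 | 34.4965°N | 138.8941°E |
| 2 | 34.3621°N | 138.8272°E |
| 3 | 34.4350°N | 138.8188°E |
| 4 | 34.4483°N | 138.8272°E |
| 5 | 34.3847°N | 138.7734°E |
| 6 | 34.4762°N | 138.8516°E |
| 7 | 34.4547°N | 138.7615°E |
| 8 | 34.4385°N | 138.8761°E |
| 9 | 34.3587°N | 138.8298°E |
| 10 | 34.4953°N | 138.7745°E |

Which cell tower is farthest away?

Distances from 34.4611°N, 138.8344°E:
1: √((0.0354·111.32)² + (0.0597·91.81)²) = √(15.529337 + 30.041986) = 6.7507 km
2: √((-0.0990·111.32)² + (-0.0072·91.81)²) = √(121.455388 + 0.436963) = 11.0405 km
3: √((-0.0261·111.32)² + (-0.0156·91.81)²) = √(8.441651 + 2.051300) = 3.2393 km
4: √((-0.0128·111.32)² + (-0.0072·91.81)²) = √(2.030329 + 0.436963) = 1.5708 km
5: √((-0.0764·111.32)² + (-0.0610·91.81)²) = √(72.332440 + 31.364592) = 10.1832 km
6: √((0.0151·111.32)² + (0.0172·91.81)²) = √(2.825532 + 2.493658) = 2.3063 km
7: √((-0.0064·111.32)² + (-0.0729·91.81)²) = √(0.507582 + 44.795566) = 6.7308 km
8: √((-0.0226·111.32)² + (0.0417·91.81)²) = √(6.329411 + 14.657236) = 4.5811 km
9: √((-0.1024·111.32)² + (-0.0046·91.81)²) = √(129.941031 + 0.178359) = 11.4070 km
10: √((0.0342·111.32)² + (-0.0599·91.81)²) = √(14.494345 + 30.243609) = 6.6886 km
Maximum: 9 at 11.4070 km.

9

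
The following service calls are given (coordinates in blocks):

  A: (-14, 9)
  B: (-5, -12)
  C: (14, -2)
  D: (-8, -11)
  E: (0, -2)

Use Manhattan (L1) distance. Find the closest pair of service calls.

B and D

Pairwise distances:
A–B: 30 blocks
A–C: 39 blocks
A–D: 26 blocks
A–E: 25 blocks
B–C: 29 blocks
B–D: 4 blocks
B–E: 15 blocks
C–D: 31 blocks
C–E: 14 blocks
D–E: 17 blocks
Closest pair: B–D at 4 blocks.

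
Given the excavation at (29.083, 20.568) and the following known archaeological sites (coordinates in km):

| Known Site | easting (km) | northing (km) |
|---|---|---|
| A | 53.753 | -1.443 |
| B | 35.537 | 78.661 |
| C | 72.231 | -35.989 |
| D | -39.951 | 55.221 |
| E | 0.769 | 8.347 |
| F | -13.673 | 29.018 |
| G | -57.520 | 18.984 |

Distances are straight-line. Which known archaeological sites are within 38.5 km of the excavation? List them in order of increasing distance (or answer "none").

Distances from (29.083, 20.568):
A: √((24.670)² + (-22.011)²) = √(608.60890 + 484.48412) = 33.062 km
B: √((6.454)² + (58.093)²) = √(41.65412 + 3374.79665) = 58.450 km
C: √((43.148)² + (-56.557)²) = √(1861.74990 + 3198.69425) = 71.137 km
D: √((-69.034)² + (34.653)²) = √(4765.69316 + 1200.83041) = 77.243 km
E: √((-28.314)² + (-12.221)²) = √(801.68260 + 149.35284) = 30.839 km
F: √((-42.756)² + (8.450)²) = √(1828.07554 + 71.40250) = 43.583 km
G: √((-86.603)² + (-1.584)²) = √(7500.07961 + 2.50906) = 86.617 km
Threshold 38.5 km: E (30.839 km), A (33.062 km) are within range.

E, A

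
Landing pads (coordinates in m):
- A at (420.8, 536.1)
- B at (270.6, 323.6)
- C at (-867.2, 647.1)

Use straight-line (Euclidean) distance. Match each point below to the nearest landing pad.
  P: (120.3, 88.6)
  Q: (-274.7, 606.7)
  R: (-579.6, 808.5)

P→B; Q→C; R→C

P at (120.3, 88.6):
  A: √((300.5)² + (447.5)²) = √(90300.250 + 200256.250) = 539.0 m
  B: √((150.3)² + (235.0)²) = √(22590.090 + 55225.000) = 279.0 m
  C: √((-987.5)² + (558.5)²) = √(975156.250 + 311922.250) = 1134.5 m
  → nearest: B (279.0 m)
Q at (-274.7, 606.7):
  A: √((695.5)² + (-70.6)²) = √(483720.250 + 4984.360) = 699.1 m
  B: √((545.3)² + (-283.1)²) = √(297352.090 + 80145.610) = 614.4 m
  C: √((-592.5)² + (40.4)²) = √(351056.250 + 1632.160) = 593.9 m
  → nearest: C (593.9 m)
R at (-579.6, 808.5):
  A: √((1000.4)² + (-272.4)²) = √(1000800.160 + 74201.760) = 1036.8 m
  B: √((850.2)² + (-484.9)²) = √(722840.040 + 235128.010) = 978.8 m
  C: √((-287.6)² + (-161.4)²) = √(82713.760 + 26049.960) = 329.8 m
  → nearest: C (329.8 m)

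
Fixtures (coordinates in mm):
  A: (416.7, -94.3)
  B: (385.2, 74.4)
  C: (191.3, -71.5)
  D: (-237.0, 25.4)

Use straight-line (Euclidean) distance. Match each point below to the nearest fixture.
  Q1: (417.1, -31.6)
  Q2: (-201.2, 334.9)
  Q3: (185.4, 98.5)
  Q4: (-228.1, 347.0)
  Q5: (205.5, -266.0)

Q1 at (417.1, -31.6):
  A: √((-0.4)² + (-62.7)²) = √(0.160 + 3931.290) = 62.7 mm
  B: √((-31.9)² + (106.0)²) = √(1017.610 + 11236.000) = 110.7 mm
  C: √((-225.8)² + (-39.9)²) = √(50985.640 + 1592.010) = 229.3 mm
  D: √((-654.1)² + (57.0)²) = √(427846.810 + 3249.000) = 656.6 mm
  → nearest: A (62.7 mm)
Q2 at (-201.2, 334.9):
  A: √((617.9)² + (-429.2)²) = √(381800.410 + 184212.640) = 752.3 mm
  B: √((586.4)² + (-260.5)²) = √(343864.960 + 67860.250) = 641.7 mm
  C: √((392.5)² + (-406.4)²) = √(154056.250 + 165160.960) = 565.0 mm
  D: √((-35.8)² + (-309.5)²) = √(1281.640 + 95790.250) = 311.6 mm
  → nearest: D (311.6 mm)
Q3 at (185.4, 98.5):
  A: √((231.3)² + (-192.8)²) = √(53499.690 + 37171.840) = 301.1 mm
  B: √((199.8)² + (-24.1)²) = √(39920.040 + 580.810) = 201.2 mm
  C: √((5.9)² + (-170.0)²) = √(34.810 + 28900.000) = 170.1 mm
  D: √((-422.4)² + (-73.1)²) = √(178421.760 + 5343.610) = 428.7 mm
  → nearest: C (170.1 mm)
Q4 at (-228.1, 347.0):
  A: √((644.8)² + (-441.3)²) = √(415767.040 + 194745.690) = 781.4 mm
  B: √((613.3)² + (-272.6)²) = √(376136.890 + 74310.760) = 671.2 mm
  C: √((419.4)² + (-418.5)²) = √(175896.360 + 175142.250) = 592.5 mm
  D: √((-8.9)² + (-321.6)²) = √(79.210 + 103426.560) = 321.7 mm
  → nearest: D (321.7 mm)
Q5 at (205.5, -266.0):
  A: √((211.2)² + (171.7)²) = √(44605.440 + 29480.890) = 272.2 mm
  B: √((179.7)² + (340.4)²) = √(32292.090 + 115872.160) = 384.9 mm
  C: √((-14.2)² + (194.5)²) = √(201.640 + 37830.250) = 195.0 mm
  D: √((-442.5)² + (291.4)²) = √(195806.250 + 84913.960) = 529.8 mm
  → nearest: C (195.0 mm)

Q1→A; Q2→D; Q3→C; Q4→D; Q5→C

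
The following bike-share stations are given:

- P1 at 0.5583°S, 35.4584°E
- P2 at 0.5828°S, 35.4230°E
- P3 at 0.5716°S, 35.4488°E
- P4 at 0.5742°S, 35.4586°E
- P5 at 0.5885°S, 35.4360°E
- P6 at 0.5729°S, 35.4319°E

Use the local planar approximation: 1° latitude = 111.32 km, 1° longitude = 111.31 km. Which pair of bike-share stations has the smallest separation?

Pairwise distances:
P1–P2: 4.7922 km
P1–P3: 1.8259 km
P1–P4: 1.7701 km
P1–P5: 4.1856 km
P1–P6: 3.3678 km
P2–P3: 3.1308 km
P2–P4: 4.0766 km
P2–P5: 1.5800 km
P2–P6: 1.4819 km
P3–P4: 1.1286 km
P3–P5: 2.3599 km
P3–P6: 1.8867 km
P4–P5: 2.9770 km
P4–P6: 2.9755 km
P5–P6: 1.7956 km
Closest pair: P3–P4 at 1.1286 km.

P3 and P4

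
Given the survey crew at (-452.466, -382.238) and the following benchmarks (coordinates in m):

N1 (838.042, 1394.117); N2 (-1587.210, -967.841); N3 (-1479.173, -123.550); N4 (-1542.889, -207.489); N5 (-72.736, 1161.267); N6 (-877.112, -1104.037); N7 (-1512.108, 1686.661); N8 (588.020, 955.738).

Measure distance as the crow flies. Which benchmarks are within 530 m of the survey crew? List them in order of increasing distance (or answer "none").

none

Distances from (-452.466, -382.238):
N1: √((1290.508)² + (1776.355)²) = √(1665410.89806 + 3155437.08603) = 2195.643 m
N2: √((-1134.744)² + (-585.603)²) = √(1287643.94554 + 342930.87361) = 1276.940 m
N3: √((-1026.707)² + (258.688)²) = √(1054127.26385 + 66919.48134) = 1058.795 m
N4: √((-1090.423)² + (174.749)²) = √(1189022.31893 + 30537.21300) = 1104.337 m
N5: √((379.730)² + (1543.505)²) = √(144194.87290 + 2382407.68503) = 1589.529 m
N6: √((-424.646)² + (-721.799)²) = √(180324.22532 + 520993.79640) = 837.447 m
N7: √((-1059.642)² + (2068.899)²) = √(1122841.16816 + 4280343.07220) = 2324.475 m
N8: √((1040.486)² + (1337.976)²) = √(1082611.11620 + 1790179.77658) = 1694.931 m
Threshold 530 m: none within range.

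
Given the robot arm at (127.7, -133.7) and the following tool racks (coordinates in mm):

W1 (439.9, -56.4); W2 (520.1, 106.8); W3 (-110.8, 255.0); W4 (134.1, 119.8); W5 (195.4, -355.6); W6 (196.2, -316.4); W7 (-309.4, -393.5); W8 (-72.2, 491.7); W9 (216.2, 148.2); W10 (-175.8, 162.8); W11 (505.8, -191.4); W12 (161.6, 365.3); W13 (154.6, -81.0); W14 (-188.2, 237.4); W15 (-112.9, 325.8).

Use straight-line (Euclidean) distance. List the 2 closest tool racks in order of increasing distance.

W13, W6

Distances from (127.7, -133.7):
W1: √((312.2)² + (77.3)²) = √(97468.840 + 5975.290) = 321.6 mm
W2: √((392.4)² + (240.5)²) = √(153977.760 + 57840.250) = 460.2 mm
W3: √((-238.5)² + (388.7)²) = √(56882.250 + 151087.690) = 456.0 mm
W4: √((6.4)² + (253.5)²) = √(40.960 + 64262.250) = 253.6 mm
W5: √((67.7)² + (-221.9)²) = √(4583.290 + 49239.610) = 232.0 mm
W6: √((68.5)² + (-182.7)²) = √(4692.250 + 33379.290) = 195.1 mm
W7: √((-437.1)² + (-259.8)²) = √(191056.410 + 67496.040) = 508.5 mm
W8: √((-199.9)² + (625.4)²) = √(39960.010 + 391125.160) = 656.6 mm
W9: √((88.5)² + (281.9)²) = √(7832.250 + 79467.610) = 295.5 mm
W10: √((-303.5)² + (296.5)²) = √(92112.250 + 87912.250) = 424.3 mm
W11: √((378.1)² + (-57.7)²) = √(142959.610 + 3329.290) = 382.5 mm
W12: √((33.9)² + (499.0)²) = √(1149.210 + 249001.000) = 500.2 mm
W13: √((26.9)² + (52.7)²) = √(723.610 + 2777.290) = 59.2 mm
W14: √((-315.9)² + (371.1)²) = √(99792.810 + 137715.210) = 487.3 mm
W15: √((-240.6)² + (459.5)²) = √(57888.360 + 211140.250) = 518.7 mm
Sorted: W13 (59.2 mm) < W6 (195.1 mm) < W5 (232.0 mm) < W4 (253.6 mm) < …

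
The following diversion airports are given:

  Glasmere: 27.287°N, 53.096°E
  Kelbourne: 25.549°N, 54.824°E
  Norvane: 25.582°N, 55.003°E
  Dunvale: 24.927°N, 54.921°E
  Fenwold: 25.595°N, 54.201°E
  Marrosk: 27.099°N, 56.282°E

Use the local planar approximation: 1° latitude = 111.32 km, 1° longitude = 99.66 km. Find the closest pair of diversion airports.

Kelbourne and Norvane

Pairwise distances:
Glasmere–Kelbourne: √((-1.738·111.32)² + (1.728·99.66)²) = √(37432.25059 + 29657.13827) = 259.016 km
Glasmere–Norvane: √((-1.705·111.32)² + (1.907·99.66)²) = √(36024.26776 + 36119.61826) = 268.596 km
Glasmere–Dunvale: √((-2.360·111.32)² + (1.825·99.66)²) = √(69019.27631 + 33080.15252) = 319.530 km
Glasmere–Fenwold: √((-1.692·111.32)² + (1.105·99.66)²) = √(35477.01836 + 12127.36145) = 218.184 km
Glasmere–Marrosk: √((-0.188·111.32)² + (3.186·99.66)²) = √(437.98788 + 100816.89288) = 318.206 km
Kelbourne–Norvane: √((0.033·111.32)² + (0.179·99.66)²) = √(13.49504 + 318.23492) = 18.213 km
Kelbourne–Dunvale: √((-0.622·111.32)² + (0.097·99.66)²) = √(4794.32162 + 93.45128) = 69.913 km
Kelbourne–Fenwold: √((0.046·111.32)² + (-0.623·99.66)²) = √(26.22177 + 3854.94210) = 62.299 km
Kelbourne–Marrosk: √((1.550·111.32)² + (1.458·99.66)²) = √(29772.12212 + 21113.33379) = 225.578 km
Norvane–Dunvale: √((-0.655·111.32)² + (-0.082·99.66)²) = √(5316.53889 + 66.78355) = 73.371 km
Norvane–Fenwold: √((0.013·111.32)² + (-0.802·99.66)²) = √(2.09427 + 6388.37648) = 79.940 km
Norvane–Marrosk: √((1.517·111.32)² + (1.279·99.66)²) = √(28517.90099 + 16247.36192) = 211.578 km
Dunvale–Fenwold: √((0.668·111.32)² + (-0.720·99.66)²) = √(5529.67135 + 5148.80873) = 103.337 km
Dunvale–Marrosk: √((2.172·111.32)² + (1.361·99.66)²) = √(58460.97271 + 18397.46630) = 277.234 km
Fenwold–Marrosk: √((1.504·111.32)² + (2.081·99.66)²) = √(28031.22438 + 43011.63246) = 266.539 km
Closest pair: Kelbourne–Norvane at 18.213 km.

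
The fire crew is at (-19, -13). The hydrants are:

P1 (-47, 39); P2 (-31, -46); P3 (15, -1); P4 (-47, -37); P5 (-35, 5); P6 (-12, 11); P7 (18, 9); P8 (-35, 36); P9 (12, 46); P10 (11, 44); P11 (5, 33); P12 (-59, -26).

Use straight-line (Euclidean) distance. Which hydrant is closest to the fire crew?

P5

Distances from (-19, -13):
P1: √((-28)² + (52)²) = √(784.000 + 2704.000) = 59.1
P2: √((-12)² + (-33)²) = √(144.000 + 1089.000) = 35.1
P3: √((34)² + (12)²) = √(1156.000 + 144.000) = 36.1
P4: √((-28)² + (-24)²) = √(784.000 + 576.000) = 36.9
P5: √((-16)² + (18)²) = √(256.000 + 324.000) = 24.1
P6: √((7)² + (24)²) = √(49.000 + 576.000) = 25.0
P7: √((37)² + (22)²) = √(1369.000 + 484.000) = 43.0
P8: √((-16)² + (49)²) = √(256.000 + 2401.000) = 51.5
P9: √((31)² + (59)²) = √(961.000 + 3481.000) = 66.6
P10: √((30)² + (57)²) = √(900.000 + 3249.000) = 64.4
P11: √((24)² + (46)²) = √(576.000 + 2116.000) = 51.9
P12: √((-40)² + (-13)²) = √(1600.000 + 169.000) = 42.1
Minimum: P5 at 24.1.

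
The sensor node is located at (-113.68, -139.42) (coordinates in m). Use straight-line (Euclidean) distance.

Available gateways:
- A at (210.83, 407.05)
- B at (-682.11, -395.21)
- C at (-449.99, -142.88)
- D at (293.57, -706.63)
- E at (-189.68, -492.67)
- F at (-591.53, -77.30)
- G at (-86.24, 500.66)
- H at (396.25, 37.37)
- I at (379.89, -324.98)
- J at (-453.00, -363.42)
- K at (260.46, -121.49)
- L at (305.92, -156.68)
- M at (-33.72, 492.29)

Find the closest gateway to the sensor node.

Distances from (-113.68, -139.42):
A: √((324.51)² + (546.47)²) = √(105306.7401 + 298629.4609) = 635.56 m
B: √((-568.43)² + (-255.79)²) = √(323112.6649 + 65428.5241) = 623.33 m
C: √((-336.31)² + (-3.46)²) = √(113104.4161 + 11.9716) = 336.33 m
D: √((407.25)² + (-567.21)²) = √(165852.5625 + 321727.1841) = 698.27 m
E: √((-76.00)² + (-353.25)²) = √(5776.0000 + 124785.5625) = 361.33 m
F: √((-477.85)² + (62.12)²) = √(228340.6225 + 3858.8944) = 481.87 m
G: √((27.44)² + (640.08)²) = √(752.9536 + 409702.4064) = 640.67 m
H: √((509.93)² + (176.79)²) = √(260028.6049 + 31254.7041) = 539.71 m
I: √((493.57)² + (-185.56)²) = √(243611.3449 + 34432.5136) = 527.30 m
J: √((-339.32)² + (-224.00)²) = √(115138.0624 + 50176.0000) = 406.59 m
K: √((374.14)² + (17.93)²) = √(139980.7396 + 321.4849) = 374.57 m
L: √((419.60)² + (-17.26)²) = √(176064.1600 + 297.9076) = 419.95 m
M: √((79.96)² + (631.71)²) = √(6393.6016 + 399057.5241) = 636.75 m
Minimum: C at 336.33 m.

C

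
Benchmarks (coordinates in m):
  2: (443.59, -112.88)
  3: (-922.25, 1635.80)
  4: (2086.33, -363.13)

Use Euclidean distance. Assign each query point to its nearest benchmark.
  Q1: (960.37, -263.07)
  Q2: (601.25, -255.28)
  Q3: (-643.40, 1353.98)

Q1→2; Q2→2; Q3→3

Q1 at (960.37, -263.07):
  2: 538.16 m
  3: 2673.94 m
  4: 1130.40 m
  → nearest: 2 (538.16 m)
Q2 at (601.25, -255.28):
  2: 212.45 m
  3: 2428.42 m
  4: 1488.99 m
  → nearest: 2 (212.45 m)
Q3 at (-643.40, 1353.98):
  2: 1825.71 m
  3: 396.46 m
  4: 3224.89 m
  → nearest: 3 (396.46 m)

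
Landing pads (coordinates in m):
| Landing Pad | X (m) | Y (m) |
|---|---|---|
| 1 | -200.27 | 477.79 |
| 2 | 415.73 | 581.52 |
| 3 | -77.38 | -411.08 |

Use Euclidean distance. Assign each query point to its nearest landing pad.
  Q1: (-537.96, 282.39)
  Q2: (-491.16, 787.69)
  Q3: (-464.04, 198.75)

Q1→1; Q2→1; Q3→1

Q1 at (-537.96, 282.39):
  1: √((337.69)² + (195.40)²) = √(114034.5361 + 38181.1600) = 390.15 m
  2: √((953.69)² + (299.13)²) = √(909524.6161 + 89478.7569) = 999.50 m
  3: √((460.58)² + (-693.47)²) = √(212133.9364 + 480900.6409) = 832.49 m
  → nearest: 1 (390.15 m)
Q2 at (-491.16, 787.69):
  1: √((290.89)² + (-309.90)²) = √(84616.9921 + 96038.0100) = 425.04 m
  2: √((906.89)² + (-206.17)²) = √(822449.4721 + 42506.0689) = 930.03 m
  3: √((413.78)² + (-1198.77)²) = √(171213.8884 + 1437049.5129) = 1268.17 m
  → nearest: 1 (425.04 m)
Q3 at (-464.04, 198.75):
  1: √((263.77)² + (279.04)²) = √(69574.6129 + 77863.3216) = 383.98 m
  2: √((879.77)² + (382.77)²) = √(773995.2529 + 146512.8729) = 959.43 m
  3: √((386.66)² + (-609.83)²) = √(149505.9556 + 371892.6289) = 722.08 m
  → nearest: 1 (383.98 m)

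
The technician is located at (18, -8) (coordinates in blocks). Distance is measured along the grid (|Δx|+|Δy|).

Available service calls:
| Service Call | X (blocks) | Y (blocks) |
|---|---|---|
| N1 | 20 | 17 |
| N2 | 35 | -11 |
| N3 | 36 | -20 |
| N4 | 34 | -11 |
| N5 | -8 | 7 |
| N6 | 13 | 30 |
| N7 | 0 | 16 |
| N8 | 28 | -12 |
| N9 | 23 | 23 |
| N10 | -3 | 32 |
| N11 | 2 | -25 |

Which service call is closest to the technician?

Distances from (18, -8):
N1: |2| + |25| = 2 + 25 = 27 blocks
N2: |17| + |-3| = 17 + 3 = 20 blocks
N3: |18| + |-12| = 18 + 12 = 30 blocks
N4: |16| + |-3| = 16 + 3 = 19 blocks
N5: |-26| + |15| = 26 + 15 = 41 blocks
N6: |-5| + |38| = 5 + 38 = 43 blocks
N7: |-18| + |24| = 18 + 24 = 42 blocks
N8: |10| + |-4| = 10 + 4 = 14 blocks
N9: |5| + |31| = 5 + 31 = 36 blocks
N10: |-21| + |40| = 21 + 40 = 61 blocks
N11: |-16| + |-17| = 16 + 17 = 33 blocks
Minimum: N8 at 14 blocks.

N8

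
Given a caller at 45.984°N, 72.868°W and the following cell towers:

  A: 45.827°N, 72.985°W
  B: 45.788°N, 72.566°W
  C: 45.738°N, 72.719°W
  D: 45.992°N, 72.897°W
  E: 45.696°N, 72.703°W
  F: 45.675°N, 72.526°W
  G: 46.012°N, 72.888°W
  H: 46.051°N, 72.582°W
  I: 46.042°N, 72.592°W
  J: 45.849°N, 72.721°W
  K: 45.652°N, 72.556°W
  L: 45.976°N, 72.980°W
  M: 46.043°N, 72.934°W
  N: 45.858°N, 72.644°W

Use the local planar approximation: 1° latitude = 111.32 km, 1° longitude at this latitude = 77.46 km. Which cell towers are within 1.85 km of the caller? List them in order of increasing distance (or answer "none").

Distances from 45.984°N, 72.868°W:
A: √((-0.157·111.32)² + (-0.117·77.46)²) = √(305.45392 + 82.13471) = 19.687 km
B: √((-0.196·111.32)² + (0.302·77.46)²) = √(476.05654 + 547.22871) = 31.989 km
C: √((-0.246·111.32)² + (0.149·77.46)²) = √(749.92289 + 133.20715) = 29.718 km
D: √((0.008·111.32)² + (-0.029·77.46)²) = √(0.79310 + 5.04604) = 2.416 km
E: √((-0.288·111.32)² + (0.165·77.46)²) = √(1027.85386 + 163.35140) = 34.514 km
F: √((-0.309·111.32)² + (0.342·77.46)²) = √(1183.21415 + 701.79004) = 43.417 km
G: √((0.028·111.32)² + (-0.020·77.46)²) = √(9.71544 + 2.40002) = 3.481 km
H: √((0.067·111.32)² + (0.286·77.46)²) = √(55.62833 + 490.78022) = 23.375 km
I: √((0.058·111.32)² + (0.276·77.46)²) = √(41.68717 + 457.05993) = 22.333 km
J: √((-0.135·111.32)² + (0.147·77.46)²) = √(225.84680 + 129.65512) = 18.855 km
K: √((-0.332·111.32)² + (0.312·77.46)²) = √(1365.91150 + 584.06902) = 44.159 km
L: √((-0.008·111.32)² + (-0.112·77.46)²) = √(0.79310 + 75.26465) = 8.721 km
M: √((0.059·111.32)² + (-0.066·77.46)²) = √(43.13705 + 26.13622) = 8.323 km
N: √((-0.126·111.32)² + (0.224·77.46)²) = √(196.73765 + 301.05859) = 22.311 km
Threshold 1.85 km: none within range.

none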